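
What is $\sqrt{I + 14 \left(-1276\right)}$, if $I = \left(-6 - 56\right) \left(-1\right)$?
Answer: $3 i \sqrt{1978} \approx 133.42 i$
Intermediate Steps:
$I = 62$ ($I = \left(-62\right) \left(-1\right) = 62$)
$\sqrt{I + 14 \left(-1276\right)} = \sqrt{62 + 14 \left(-1276\right)} = \sqrt{62 - 17864} = \sqrt{-17802} = 3 i \sqrt{1978}$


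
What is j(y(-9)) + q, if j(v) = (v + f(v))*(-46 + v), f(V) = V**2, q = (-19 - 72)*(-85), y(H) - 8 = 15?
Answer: -4961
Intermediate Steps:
y(H) = 23 (y(H) = 8 + 15 = 23)
q = 7735 (q = -91*(-85) = 7735)
j(v) = (-46 + v)*(v + v**2) (j(v) = (v + v**2)*(-46 + v) = (-46 + v)*(v + v**2))
j(y(-9)) + q = 23*(-46 + 23**2 - 45*23) + 7735 = 23*(-46 + 529 - 1035) + 7735 = 23*(-552) + 7735 = -12696 + 7735 = -4961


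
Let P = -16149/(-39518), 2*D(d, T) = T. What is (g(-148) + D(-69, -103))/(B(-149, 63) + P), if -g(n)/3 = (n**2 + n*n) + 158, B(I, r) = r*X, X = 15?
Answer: -5214380341/37360659 ≈ -139.57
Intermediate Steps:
B(I, r) = 15*r (B(I, r) = r*15 = 15*r)
D(d, T) = T/2
g(n) = -474 - 6*n**2 (g(n) = -3*((n**2 + n*n) + 158) = -3*((n**2 + n**2) + 158) = -3*(2*n**2 + 158) = -3*(158 + 2*n**2) = -474 - 6*n**2)
P = 16149/39518 (P = -16149*(-1/39518) = 16149/39518 ≈ 0.40865)
(g(-148) + D(-69, -103))/(B(-149, 63) + P) = ((-474 - 6*(-148)**2) + (1/2)*(-103))/(15*63 + 16149/39518) = ((-474 - 6*21904) - 103/2)/(945 + 16149/39518) = ((-474 - 131424) - 103/2)/(37360659/39518) = (-131898 - 103/2)*(39518/37360659) = -263899/2*39518/37360659 = -5214380341/37360659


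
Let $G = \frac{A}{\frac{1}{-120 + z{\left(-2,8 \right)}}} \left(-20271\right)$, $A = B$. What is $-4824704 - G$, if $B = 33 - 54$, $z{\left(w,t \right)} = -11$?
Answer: $50940817$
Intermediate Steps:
$B = -21$
$A = -21$
$G = -55765521$ ($G = - \frac{21}{\frac{1}{-120 - 11}} \left(-20271\right) = - \frac{21}{\frac{1}{-131}} \left(-20271\right) = - \frac{21}{- \frac{1}{131}} \left(-20271\right) = \left(-21\right) \left(-131\right) \left(-20271\right) = 2751 \left(-20271\right) = -55765521$)
$-4824704 - G = -4824704 - -55765521 = -4824704 + 55765521 = 50940817$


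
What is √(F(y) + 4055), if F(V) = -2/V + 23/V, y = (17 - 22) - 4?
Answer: √36474/3 ≈ 63.661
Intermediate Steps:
y = -9 (y = -5 - 4 = -9)
F(V) = 21/V
√(F(y) + 4055) = √(21/(-9) + 4055) = √(21*(-⅑) + 4055) = √(-7/3 + 4055) = √(12158/3) = √36474/3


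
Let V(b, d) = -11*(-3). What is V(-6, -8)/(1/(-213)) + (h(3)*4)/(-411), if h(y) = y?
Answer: -962977/137 ≈ -7029.0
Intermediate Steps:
V(b, d) = 33
V(-6, -8)/(1/(-213)) + (h(3)*4)/(-411) = 33/(1/(-213)) + (3*4)/(-411) = 33/(-1/213) + 12*(-1/411) = 33*(-213) - 4/137 = -7029 - 4/137 = -962977/137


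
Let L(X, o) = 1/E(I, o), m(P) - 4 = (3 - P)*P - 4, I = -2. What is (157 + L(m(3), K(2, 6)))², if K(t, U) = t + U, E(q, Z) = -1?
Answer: 24336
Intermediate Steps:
m(P) = P*(3 - P) (m(P) = 4 + ((3 - P)*P - 4) = 4 + (P*(3 - P) - 4) = 4 + (-4 + P*(3 - P)) = P*(3 - P))
K(t, U) = U + t
L(X, o) = -1 (L(X, o) = 1/(-1) = -1)
(157 + L(m(3), K(2, 6)))² = (157 - 1)² = 156² = 24336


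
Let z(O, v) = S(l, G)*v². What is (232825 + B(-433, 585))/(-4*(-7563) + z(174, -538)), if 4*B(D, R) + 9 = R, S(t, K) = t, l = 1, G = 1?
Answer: 232969/319696 ≈ 0.72872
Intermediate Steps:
B(D, R) = -9/4 + R/4
z(O, v) = v² (z(O, v) = 1*v² = v²)
(232825 + B(-433, 585))/(-4*(-7563) + z(174, -538)) = (232825 + (-9/4 + (¼)*585))/(-4*(-7563) + (-538)²) = (232825 + (-9/4 + 585/4))/(30252 + 289444) = (232825 + 144)/319696 = 232969*(1/319696) = 232969/319696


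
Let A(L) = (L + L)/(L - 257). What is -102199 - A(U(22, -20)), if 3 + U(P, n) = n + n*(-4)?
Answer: -10219843/100 ≈ -1.0220e+5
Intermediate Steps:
U(P, n) = -3 - 3*n (U(P, n) = -3 + (n + n*(-4)) = -3 + (n - 4*n) = -3 - 3*n)
A(L) = 2*L/(-257 + L) (A(L) = (2*L)/(-257 + L) = 2*L/(-257 + L))
-102199 - A(U(22, -20)) = -102199 - 2*(-3 - 3*(-20))/(-257 + (-3 - 3*(-20))) = -102199 - 2*(-3 + 60)/(-257 + (-3 + 60)) = -102199 - 2*57/(-257 + 57) = -102199 - 2*57/(-200) = -102199 - 2*57*(-1)/200 = -102199 - 1*(-57/100) = -102199 + 57/100 = -10219843/100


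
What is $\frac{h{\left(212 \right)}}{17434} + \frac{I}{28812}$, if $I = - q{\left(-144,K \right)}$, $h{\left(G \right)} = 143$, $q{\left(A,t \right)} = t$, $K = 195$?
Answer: $\frac{120081}{83718068} \approx 0.0014344$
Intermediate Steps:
$I = -195$ ($I = \left(-1\right) 195 = -195$)
$\frac{h{\left(212 \right)}}{17434} + \frac{I}{28812} = \frac{143}{17434} - \frac{195}{28812} = 143 \cdot \frac{1}{17434} - \frac{65}{9604} = \frac{143}{17434} - \frac{65}{9604} = \frac{120081}{83718068}$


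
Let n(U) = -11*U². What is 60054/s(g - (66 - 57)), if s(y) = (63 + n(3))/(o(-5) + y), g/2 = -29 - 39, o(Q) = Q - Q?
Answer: 1451305/6 ≈ 2.4188e+5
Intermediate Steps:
o(Q) = 0
g = -136 (g = 2*(-29 - 39) = 2*(-68) = -136)
s(y) = -36/y (s(y) = (63 - 11*3²)/(0 + y) = (63 - 11*9)/y = (63 - 99)/y = -36/y)
60054/s(g - (66 - 57)) = 60054/((-36/(-136 - (66 - 57)))) = 60054/((-36/(-136 - 1*9))) = 60054/((-36/(-136 - 9))) = 60054/((-36/(-145))) = 60054/((-36*(-1/145))) = 60054/(36/145) = 60054*(145/36) = 1451305/6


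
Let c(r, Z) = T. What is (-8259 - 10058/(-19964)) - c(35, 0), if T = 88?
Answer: -83314725/9982 ≈ -8346.5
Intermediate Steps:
c(r, Z) = 88
(-8259 - 10058/(-19964)) - c(35, 0) = (-8259 - 10058/(-19964)) - 1*88 = (-8259 - 10058*(-1/19964)) - 88 = (-8259 + 5029/9982) - 88 = -82436309/9982 - 88 = -83314725/9982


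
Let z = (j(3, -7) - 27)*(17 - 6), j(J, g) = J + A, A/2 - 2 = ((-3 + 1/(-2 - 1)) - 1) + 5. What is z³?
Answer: -233744896/27 ≈ -8.6572e+6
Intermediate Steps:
A = 16/3 (A = 4 + 2*(((-3 + 1/(-2 - 1)) - 1) + 5) = 4 + 2*(((-3 + 1/(-3)) - 1) + 5) = 4 + 2*(((-3 - ⅓) - 1) + 5) = 4 + 2*((-10/3 - 1) + 5) = 4 + 2*(-13/3 + 5) = 4 + 2*(⅔) = 4 + 4/3 = 16/3 ≈ 5.3333)
j(J, g) = 16/3 + J (j(J, g) = J + 16/3 = 16/3 + J)
z = -616/3 (z = ((16/3 + 3) - 27)*(17 - 6) = (25/3 - 27)*11 = -56/3*11 = -616/3 ≈ -205.33)
z³ = (-616/3)³ = -233744896/27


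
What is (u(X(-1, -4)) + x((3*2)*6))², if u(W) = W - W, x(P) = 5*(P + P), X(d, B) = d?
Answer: 129600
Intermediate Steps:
x(P) = 10*P (x(P) = 5*(2*P) = 10*P)
u(W) = 0
(u(X(-1, -4)) + x((3*2)*6))² = (0 + 10*((3*2)*6))² = (0 + 10*(6*6))² = (0 + 10*36)² = (0 + 360)² = 360² = 129600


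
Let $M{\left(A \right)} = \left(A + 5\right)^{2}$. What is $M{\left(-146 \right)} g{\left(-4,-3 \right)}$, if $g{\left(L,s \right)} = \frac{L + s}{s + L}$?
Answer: $19881$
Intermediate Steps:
$M{\left(A \right)} = \left(5 + A\right)^{2}$
$g{\left(L,s \right)} = 1$ ($g{\left(L,s \right)} = \frac{L + s}{L + s} = 1$)
$M{\left(-146 \right)} g{\left(-4,-3 \right)} = \left(5 - 146\right)^{2} \cdot 1 = \left(-141\right)^{2} \cdot 1 = 19881 \cdot 1 = 19881$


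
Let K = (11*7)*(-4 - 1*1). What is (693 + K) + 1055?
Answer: 1363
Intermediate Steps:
K = -385 (K = 77*(-4 - 1) = 77*(-5) = -385)
(693 + K) + 1055 = (693 - 385) + 1055 = 308 + 1055 = 1363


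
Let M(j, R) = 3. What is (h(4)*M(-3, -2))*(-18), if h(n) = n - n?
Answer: 0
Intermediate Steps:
h(n) = 0
(h(4)*M(-3, -2))*(-18) = (0*3)*(-18) = 0*(-18) = 0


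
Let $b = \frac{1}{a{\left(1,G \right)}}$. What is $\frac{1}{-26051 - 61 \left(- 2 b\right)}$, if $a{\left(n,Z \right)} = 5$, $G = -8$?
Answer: $- \frac{5}{130133} \approx -3.8422 \cdot 10^{-5}$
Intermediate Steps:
$b = \frac{1}{5} \approx 0.2$
$\frac{1}{-26051 - 61 \left(- 2 b\right)} = \frac{1}{-26051 - 61 \left(\left(-2\right) \frac{1}{5}\right)} = \frac{1}{-26051 - - \frac{122}{5}} = \frac{1}{-26051 + \frac{122}{5}} = \frac{1}{- \frac{130133}{5}} = - \frac{5}{130133}$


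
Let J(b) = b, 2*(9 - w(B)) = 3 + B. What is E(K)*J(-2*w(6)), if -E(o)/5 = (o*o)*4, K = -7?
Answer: 8820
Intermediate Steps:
w(B) = 15/2 - B/2 (w(B) = 9 - (3 + B)/2 = 9 + (-3/2 - B/2) = 15/2 - B/2)
E(o) = -20*o² (E(o) = -5*o*o*4 = -5*o²*4 = -20*o²)
E(K)*J(-2*w(6)) = (-20*(-7)²)*(-2*(15/2 - ½*6)) = (-20*49)*(-2*(15/2 - 3)) = -(-1960)*9/2 = -980*(-9) = 8820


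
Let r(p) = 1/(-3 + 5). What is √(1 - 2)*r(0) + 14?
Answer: 14 + I/2 ≈ 14.0 + 0.5*I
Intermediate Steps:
r(p) = ½ (r(p) = 1/2 = ½)
√(1 - 2)*r(0) + 14 = √(1 - 2)*(½) + 14 = √(-1)*(½) + 14 = I*(½) + 14 = I/2 + 14 = 14 + I/2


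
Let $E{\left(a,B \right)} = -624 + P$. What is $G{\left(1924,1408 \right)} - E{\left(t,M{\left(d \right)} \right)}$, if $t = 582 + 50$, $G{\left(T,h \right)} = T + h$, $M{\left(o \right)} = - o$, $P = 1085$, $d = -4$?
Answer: $2871$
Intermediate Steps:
$t = 632$
$E{\left(a,B \right)} = 461$ ($E{\left(a,B \right)} = -624 + 1085 = 461$)
$G{\left(1924,1408 \right)} - E{\left(t,M{\left(d \right)} \right)} = \left(1924 + 1408\right) - 461 = 3332 - 461 = 2871$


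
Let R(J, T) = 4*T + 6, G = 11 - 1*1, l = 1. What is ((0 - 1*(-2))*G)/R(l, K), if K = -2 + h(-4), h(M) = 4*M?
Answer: -10/33 ≈ -0.30303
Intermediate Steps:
G = 10 (G = 11 - 1 = 10)
K = -18 (K = -2 + 4*(-4) = -2 - 16 = -18)
R(J, T) = 6 + 4*T
((0 - 1*(-2))*G)/R(l, K) = ((0 - 1*(-2))*10)/(6 + 4*(-18)) = ((0 + 2)*10)/(6 - 72) = (2*10)/(-66) = 20*(-1/66) = -10/33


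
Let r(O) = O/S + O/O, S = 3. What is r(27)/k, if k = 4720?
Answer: 1/472 ≈ 0.0021186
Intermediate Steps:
r(O) = 1 + O/3 (r(O) = O/3 + O/O = O*(⅓) + 1 = O/3 + 1 = 1 + O/3)
r(27)/k = (1 + (⅓)*27)/4720 = (1 + 9)*(1/4720) = 10*(1/4720) = 1/472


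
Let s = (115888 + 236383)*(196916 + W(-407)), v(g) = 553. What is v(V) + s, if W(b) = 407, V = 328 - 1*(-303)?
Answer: 69511171086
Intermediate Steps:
V = 631 (V = 328 + 303 = 631)
s = 69511170533 (s = (115888 + 236383)*(196916 + 407) = 352271*197323 = 69511170533)
v(V) + s = 553 + 69511170533 = 69511171086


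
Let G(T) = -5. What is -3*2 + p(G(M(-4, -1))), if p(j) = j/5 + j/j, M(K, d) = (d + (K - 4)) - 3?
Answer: -6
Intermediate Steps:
M(K, d) = -7 + K + d (M(K, d) = (d + (-4 + K)) - 3 = (-4 + K + d) - 3 = -7 + K + d)
p(j) = 1 + j/5 (p(j) = j*(1/5) + 1 = j/5 + 1 = 1 + j/5)
-3*2 + p(G(M(-4, -1))) = -3*2 + (1 + (1/5)*(-5)) = -6 + (1 - 1) = -6 + 0 = -6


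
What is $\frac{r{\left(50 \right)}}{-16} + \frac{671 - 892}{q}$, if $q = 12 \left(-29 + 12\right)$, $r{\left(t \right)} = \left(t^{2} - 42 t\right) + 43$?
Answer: $- \frac{1277}{48} \approx -26.604$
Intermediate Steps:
$r{\left(t \right)} = 43 + t^{2} - 42 t$
$q = -204$ ($q = 12 \left(-17\right) = -204$)
$\frac{r{\left(50 \right)}}{-16} + \frac{671 - 892}{q} = \frac{43 + 50^{2} - 2100}{-16} + \frac{671 - 892}{-204} = \left(43 + 2500 - 2100\right) \left(- \frac{1}{16}\right) + \left(671 - 892\right) \left(- \frac{1}{204}\right) = 443 \left(- \frac{1}{16}\right) - - \frac{13}{12} = - \frac{443}{16} + \frac{13}{12} = - \frac{1277}{48}$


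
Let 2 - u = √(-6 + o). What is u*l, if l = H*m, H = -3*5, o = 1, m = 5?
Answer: -150 + 75*I*√5 ≈ -150.0 + 167.71*I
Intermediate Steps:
H = -15
l = -75 (l = -15*5 = -75)
u = 2 - I*√5 (u = 2 - √(-6 + 1) = 2 - √(-5) = 2 - I*√5 ≈ 2.0 - 2.2361*I)
u*l = (2 - I*√5)*(-75) = -150 + 75*I*√5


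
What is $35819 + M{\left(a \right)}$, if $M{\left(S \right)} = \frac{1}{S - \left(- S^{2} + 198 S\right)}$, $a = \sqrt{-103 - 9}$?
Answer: $\frac{1394111298}{38921} + \frac{197 i \sqrt{7}}{1089788} \approx 35819.0 + 0.00047827 i$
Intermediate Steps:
$a = 4 i \sqrt{7}$ ($a = \sqrt{-112} = 4 i \sqrt{7} \approx 10.583 i$)
$M{\left(S \right)} = \frac{1}{S^{2} - 197 S}$ ($M{\left(S \right)} = \frac{1}{S + \left(S^{2} - 198 S\right)} = \frac{1}{S^{2} - 197 S}$)
$35819 + M{\left(a \right)} = 35819 + \frac{1}{4 i \sqrt{7} \left(-197 + 4 i \sqrt{7}\right)} = 35819 + \frac{\left(- \frac{1}{28}\right) i \sqrt{7}}{-197 + 4 i \sqrt{7}} = 35819 - \frac{i \sqrt{7}}{28 \left(-197 + 4 i \sqrt{7}\right)}$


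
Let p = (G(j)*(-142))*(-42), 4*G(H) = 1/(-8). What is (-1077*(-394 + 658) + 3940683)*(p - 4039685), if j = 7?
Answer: -118169631210705/8 ≈ -1.4771e+13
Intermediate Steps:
G(H) = -1/32 (G(H) = (1/(-8))/4 = (1*(-1/8))/4 = (1/4)*(-1/8) = -1/32)
p = -1491/8 (p = -1/32*(-142)*(-42) = (71/16)*(-42) = -1491/8 ≈ -186.38)
(-1077*(-394 + 658) + 3940683)*(p - 4039685) = (-1077*(-394 + 658) + 3940683)*(-1491/8 - 4039685) = (-1077*264 + 3940683)*(-32318971/8) = (-284328 + 3940683)*(-32318971/8) = 3656355*(-32318971/8) = -118169631210705/8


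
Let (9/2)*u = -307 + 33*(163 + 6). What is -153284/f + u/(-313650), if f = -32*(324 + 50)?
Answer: 636134701/49682160 ≈ 12.804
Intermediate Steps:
u = 10540/9 (u = 2*(-307 + 33*(163 + 6))/9 = 2*(-307 + 33*169)/9 = 2*(-307 + 5577)/9 = (2/9)*5270 = 10540/9 ≈ 1171.1)
f = -11968 (f = -32*374 = -11968)
-153284/f + u/(-313650) = -153284/(-11968) + (10540/9)/(-313650) = -153284*(-1/11968) + (10540/9)*(-1/313650) = 38321/2992 - 62/16605 = 636134701/49682160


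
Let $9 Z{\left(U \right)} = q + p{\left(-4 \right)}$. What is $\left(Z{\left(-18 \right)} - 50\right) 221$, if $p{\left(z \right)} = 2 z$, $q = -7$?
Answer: $- \frac{34255}{3} \approx -11418.0$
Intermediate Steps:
$Z{\left(U \right)} = - \frac{5}{3}$ ($Z{\left(U \right)} = \frac{-7 + 2 \left(-4\right)}{9} = \frac{-7 - 8}{9} = \frac{1}{9} \left(-15\right) = - \frac{5}{3}$)
$\left(Z{\left(-18 \right)} - 50\right) 221 = \left(- \frac{5}{3} - 50\right) 221 = \left(- \frac{155}{3}\right) 221 = - \frac{34255}{3}$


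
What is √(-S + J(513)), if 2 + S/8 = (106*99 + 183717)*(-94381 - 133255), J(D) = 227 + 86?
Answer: √353675321897 ≈ 5.9471e+5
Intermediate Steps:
J(D) = 313
S = -353675321584 (S = -16 + 8*((106*99 + 183717)*(-94381 - 133255)) = -16 + 8*((10494 + 183717)*(-227636)) = -16 + 8*(194211*(-227636)) = -16 + 8*(-44209415196) = -16 - 353675321568 = -353675321584)
√(-S + J(513)) = √(-1*(-353675321584) + 313) = √(353675321584 + 313) = √353675321897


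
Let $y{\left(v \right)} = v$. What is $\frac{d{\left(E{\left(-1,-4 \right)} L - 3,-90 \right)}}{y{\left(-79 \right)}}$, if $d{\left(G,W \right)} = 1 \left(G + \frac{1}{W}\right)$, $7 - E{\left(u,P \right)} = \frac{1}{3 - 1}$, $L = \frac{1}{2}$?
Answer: $- \frac{43}{14220} \approx -0.0030239$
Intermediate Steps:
$L = \frac{1}{2} \approx 0.5$
$E{\left(u,P \right)} = \frac{13}{2}$ ($E{\left(u,P \right)} = 7 - \frac{1}{3 - 1} = 7 - \frac{1}{2} = \frac{13}{2}$)
$d{\left(G,W \right)} = G + \frac{1}{W}$
$\frac{d{\left(E{\left(-1,-4 \right)} L - 3,-90 \right)}}{y{\left(-79 \right)}} = \frac{\left(\frac{13}{2} \cdot \frac{1}{2} - 3\right) + \frac{1}{-90}}{-79} = \left(\left(\frac{13}{4} - 3\right) - \frac{1}{90}\right) \left(- \frac{1}{79}\right) = \left(\frac{1}{4} - \frac{1}{90}\right) \left(- \frac{1}{79}\right) = \frac{43}{180} \left(- \frac{1}{79}\right) = - \frac{43}{14220}$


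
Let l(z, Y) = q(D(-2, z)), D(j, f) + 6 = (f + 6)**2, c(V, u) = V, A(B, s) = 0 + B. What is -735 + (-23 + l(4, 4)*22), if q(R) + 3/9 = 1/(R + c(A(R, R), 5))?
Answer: -215791/282 ≈ -765.22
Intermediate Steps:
A(B, s) = B
D(j, f) = -6 + (6 + f)**2 (D(j, f) = -6 + (f + 6)**2 = -6 + (6 + f)**2)
q(R) = -1/3 + 1/(2*R) (q(R) = -1/3 + 1/(R + R) = -1/3 + 1/(2*R))
l(z, Y) = (15 - 2*(6 + z)**2)/(6*(-6 + (6 + z)**2)) (l(z, Y) = (3 - 2*(-6 + (6 + z)**2))/(6*(-6 + (6 + z)**2)) = (3 + (12 - 2*(6 + z)**2))/(6*(-6 + (6 + z)**2)) = (15 - 2*(6 + z)**2)/(6*(-6 + (6 + z)**2)))
-735 + (-23 + l(4, 4)*22) = -735 + (-23 + ((15 - 2*(6 + 4)**2)/(6*(-6 + (6 + 4)**2)))*22) = -735 + (-23 + ((15 - 2*10**2)/(6*(-6 + 10**2)))*22) = -735 + (-23 + ((15 - 2*100)/(6*(-6 + 100)))*22) = -735 + (-23 + ((1/6)*(15 - 200)/94)*22) = -735 + (-23 + ((1/6)*(1/94)*(-185))*22) = -735 + (-23 - 185/564*22) = -735 + (-23 - 2035/282) = -735 - 8521/282 = -215791/282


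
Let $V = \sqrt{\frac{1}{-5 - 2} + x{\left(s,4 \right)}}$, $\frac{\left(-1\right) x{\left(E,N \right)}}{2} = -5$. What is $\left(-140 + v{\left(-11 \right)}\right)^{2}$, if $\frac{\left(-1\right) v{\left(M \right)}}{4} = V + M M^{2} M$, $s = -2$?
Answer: $\frac{24123118416}{7} + \frac{469632 \sqrt{483}}{7} \approx 3.4476 \cdot 10^{9}$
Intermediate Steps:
$x{\left(E,N \right)} = 10$ ($x{\left(E,N \right)} = \left(-2\right) \left(-5\right) = 10$)
$V = \frac{\sqrt{483}}{7}$ ($V = \sqrt{\frac{1}{-5 - 2} + 10} = \sqrt{\frac{1}{-7} + 10} = \sqrt{- \frac{1}{7} + 10} = \sqrt{\frac{69}{7}} = \frac{\sqrt{483}}{7} \approx 3.1396$)
$v{\left(M \right)} = - 4 M^{4} - \frac{4 \sqrt{483}}{7}$ ($v{\left(M \right)} = - 4 \left(\frac{\sqrt{483}}{7} + M M^{2} M\right) = - 4 \left(\frac{\sqrt{483}}{7} + M^{3} M\right) = - 4 \left(\frac{\sqrt{483}}{7} + M^{4}\right) = - 4 \left(M^{4} + \frac{\sqrt{483}}{7}\right) = - 4 M^{4} - \frac{4 \sqrt{483}}{7}$)
$\left(-140 + v{\left(-11 \right)}\right)^{2} = \left(-140 - \left(58564 + \frac{4 \sqrt{483}}{7}\right)\right)^{2} = \left(-58704 - \frac{4 \sqrt{483}}{7}\right)^{2}$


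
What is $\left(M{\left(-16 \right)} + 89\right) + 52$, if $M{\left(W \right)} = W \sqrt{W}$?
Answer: $141 - 64 i \approx 141.0 - 64.0 i$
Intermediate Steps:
$M{\left(W \right)} = W^{\frac{3}{2}}$
$\left(M{\left(-16 \right)} + 89\right) + 52 = \left(\left(-16\right)^{\frac{3}{2}} + 89\right) + 52 = \left(- 64 i + 89\right) + 52 = \left(89 - 64 i\right) + 52 = 141 - 64 i$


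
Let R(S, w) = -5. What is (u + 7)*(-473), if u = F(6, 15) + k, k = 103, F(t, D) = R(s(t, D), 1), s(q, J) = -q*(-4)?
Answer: -49665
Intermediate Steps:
s(q, J) = 4*q
F(t, D) = -5
u = 98 (u = -5 + 103 = 98)
(u + 7)*(-473) = (98 + 7)*(-473) = 105*(-473) = -49665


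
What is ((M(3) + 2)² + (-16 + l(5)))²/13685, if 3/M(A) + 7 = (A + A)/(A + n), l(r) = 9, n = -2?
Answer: 36/13685 ≈ 0.0026306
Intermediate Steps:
M(A) = 3/(-7 + 2*A/(-2 + A)) (M(A) = 3/(-7 + (A + A)/(A - 2)) = 3/(-7 + (2*A)/(-2 + A)) = 3/(-7 + 2*A/(-2 + A)))
((M(3) + 2)² + (-16 + l(5)))²/13685 = ((3*(2 - 1*3)/(-14 + 5*3) + 2)² + (-16 + 9))²/13685 = ((3*(2 - 3)/(-14 + 15) + 2)² - 7)²*(1/13685) = ((3*(-1)/1 + 2)² - 7)²*(1/13685) = ((3*1*(-1) + 2)² - 7)²*(1/13685) = ((-3 + 2)² - 7)²*(1/13685) = ((-1)² - 7)²*(1/13685) = (1 - 7)²*(1/13685) = (-6)²*(1/13685) = 36*(1/13685) = 36/13685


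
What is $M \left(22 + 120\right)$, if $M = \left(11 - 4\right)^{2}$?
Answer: $6958$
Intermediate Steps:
$M = 49$ ($M = 7^{2} = 49$)
$M \left(22 + 120\right) = 49 \left(22 + 120\right) = 49 \cdot 142 = 6958$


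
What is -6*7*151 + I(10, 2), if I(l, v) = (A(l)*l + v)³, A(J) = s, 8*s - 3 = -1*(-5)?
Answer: -4614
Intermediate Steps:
s = 1 (s = 3/8 + (-1*(-5))/8 = 3/8 + (⅛)*5 = 3/8 + 5/8 = 1)
A(J) = 1
I(l, v) = (l + v)³ (I(l, v) = (1*l + v)³ = (l + v)³)
-6*7*151 + I(10, 2) = -6*7*151 + (10 + 2)³ = -42*151 + 12³ = -6342 + 1728 = -4614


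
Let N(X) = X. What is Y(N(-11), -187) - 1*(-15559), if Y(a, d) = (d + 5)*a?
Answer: 17561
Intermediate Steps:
Y(a, d) = a*(5 + d) (Y(a, d) = (5 + d)*a = a*(5 + d))
Y(N(-11), -187) - 1*(-15559) = -11*(5 - 187) - 1*(-15559) = -11*(-182) + 15559 = 2002 + 15559 = 17561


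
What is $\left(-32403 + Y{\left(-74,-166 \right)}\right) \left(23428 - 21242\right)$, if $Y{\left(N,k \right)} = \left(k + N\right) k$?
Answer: $16257282$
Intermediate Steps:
$Y{\left(N,k \right)} = k \left(N + k\right)$ ($Y{\left(N,k \right)} = \left(N + k\right) k = k \left(N + k\right)$)
$\left(-32403 + Y{\left(-74,-166 \right)}\right) \left(23428 - 21242\right) = \left(-32403 - 166 \left(-74 - 166\right)\right) \left(23428 - 21242\right) = \left(-32403 - -39840\right) 2186 = \left(-32403 + 39840\right) 2186 = 7437 \cdot 2186 = 16257282$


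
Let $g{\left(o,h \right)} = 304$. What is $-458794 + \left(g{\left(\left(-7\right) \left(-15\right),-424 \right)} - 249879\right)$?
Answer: $-708369$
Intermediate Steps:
$-458794 + \left(g{\left(\left(-7\right) \left(-15\right),-424 \right)} - 249879\right) = -458794 + \left(304 - 249879\right) = -458794 - 249575 = -708369$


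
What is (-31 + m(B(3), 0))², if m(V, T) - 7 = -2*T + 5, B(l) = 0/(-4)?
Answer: 361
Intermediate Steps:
B(l) = 0 (B(l) = 0*(-¼) = 0)
m(V, T) = 12 - 2*T (m(V, T) = 7 + (-2*T + 5) = 7 + (5 - 2*T) = 12 - 2*T)
(-31 + m(B(3), 0))² = (-31 + (12 - 2*0))² = (-31 + (12 + 0))² = (-31 + 12)² = (-19)² = 361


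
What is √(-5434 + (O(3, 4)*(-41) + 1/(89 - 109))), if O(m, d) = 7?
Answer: I*√572105/10 ≈ 75.638*I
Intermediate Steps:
√(-5434 + (O(3, 4)*(-41) + 1/(89 - 109))) = √(-5434 + (7*(-41) + 1/(89 - 109))) = √(-5434 + (-287 + 1/(-20))) = √(-5434 + (-287 - 1/20)) = √(-5434 - 5741/20) = √(-114421/20) = I*√572105/10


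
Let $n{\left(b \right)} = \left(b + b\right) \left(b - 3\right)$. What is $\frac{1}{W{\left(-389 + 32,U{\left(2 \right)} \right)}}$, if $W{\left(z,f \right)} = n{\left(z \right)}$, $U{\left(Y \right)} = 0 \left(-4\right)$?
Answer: $\frac{1}{257040} \approx 3.8904 \cdot 10^{-6}$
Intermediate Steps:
$U{\left(Y \right)} = 0$
$n{\left(b \right)} = 2 b \left(-3 + b\right)$
$W{\left(z,f \right)} = 2 z \left(-3 + z\right)$
$\frac{1}{W{\left(-389 + 32,U{\left(2 \right)} \right)}} = \frac{1}{2 \left(-389 + 32\right) \left(-3 + \left(-389 + 32\right)\right)} = \frac{1}{2 \left(-357\right) \left(-3 - 357\right)} = \frac{1}{2 \left(-357\right) \left(-360\right)} = \frac{1}{257040}$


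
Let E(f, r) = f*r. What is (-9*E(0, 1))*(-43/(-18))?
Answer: 0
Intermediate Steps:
(-9*E(0, 1))*(-43/(-18)) = (-0)*(-43/(-18)) = (-9*0)*(-43*(-1/18)) = 0*(43/18) = 0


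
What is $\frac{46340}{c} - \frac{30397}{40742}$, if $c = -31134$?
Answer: $- \frac{1417182239}{634230714} \approx -2.2345$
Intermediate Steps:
$\frac{46340}{c} - \frac{30397}{40742} = \frac{46340}{-31134} - \frac{30397}{40742} = 46340 \left(- \frac{1}{31134}\right) - \frac{30397}{40742} = - \frac{23170}{15567} - \frac{30397}{40742} = - \frac{1417182239}{634230714}$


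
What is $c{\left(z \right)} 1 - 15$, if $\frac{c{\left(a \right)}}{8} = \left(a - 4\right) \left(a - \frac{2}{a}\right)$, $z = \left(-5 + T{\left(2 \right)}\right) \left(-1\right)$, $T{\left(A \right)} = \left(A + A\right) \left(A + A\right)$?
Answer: $\frac{14115}{11} \approx 1283.2$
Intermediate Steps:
$T{\left(A \right)} = 4 A^{2}$ ($T{\left(A \right)} = 2 A 2 A = 4 A^{2}$)
$z = -11$ ($z = \left(-5 + 4 \cdot 2^{2}\right) \left(-1\right) = \left(-5 + 4 \cdot 4\right) \left(-1\right) = \left(-5 + 16\right) \left(-1\right) = 11 \left(-1\right) = -11$)
$c{\left(a \right)} = 8 \left(-4 + a\right) \left(a - \frac{2}{a}\right)$ ($c{\left(a \right)} = 8 \left(a - 4\right) \left(a - \frac{2}{a}\right) = 8 \left(-4 + a\right) \left(a - \frac{2}{a}\right)$)
$c{\left(z \right)} 1 - 15 = \left(-16 - -352 + 8 \left(-11\right)^{2} + \frac{64}{-11}\right) 1 - 15 = \left(-16 + 352 + 8 \cdot 121 + 64 \left(- \frac{1}{11}\right)\right) 1 - 15 = \left(-16 + 352 + 968 - \frac{64}{11}\right) 1 - 15 = \frac{14280}{11} \cdot 1 - 15 = \frac{14280}{11} - 15 = \frac{14115}{11}$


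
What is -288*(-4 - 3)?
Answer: 2016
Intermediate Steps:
-288*(-4 - 3) = -288*(-7) = -18*(-112) = 2016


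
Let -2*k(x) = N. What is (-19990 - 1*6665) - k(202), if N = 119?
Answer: -53191/2 ≈ -26596.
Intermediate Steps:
k(x) = -119/2 (k(x) = -½*119 = -119/2)
(-19990 - 1*6665) - k(202) = (-19990 - 1*6665) - 1*(-119/2) = (-19990 - 6665) + 119/2 = -26655 + 119/2 = -53191/2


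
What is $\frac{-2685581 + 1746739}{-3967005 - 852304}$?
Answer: $\frac{938842}{4819309} \approx 0.19481$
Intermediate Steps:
$\frac{-2685581 + 1746739}{-3967005 - 852304} = - \frac{938842}{-4819309} = \left(-938842\right) \left(- \frac{1}{4819309}\right) = \frac{938842}{4819309}$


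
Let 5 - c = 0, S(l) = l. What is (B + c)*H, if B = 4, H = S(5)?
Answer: 45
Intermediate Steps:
H = 5
c = 5 (c = 5 - 1*0 = 5 + 0 = 5)
(B + c)*H = (4 + 5)*5 = 9*5 = 45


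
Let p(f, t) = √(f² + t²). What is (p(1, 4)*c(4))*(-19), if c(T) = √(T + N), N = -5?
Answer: -19*I*√17 ≈ -78.339*I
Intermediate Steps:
c(T) = √(-5 + T) (c(T) = √(T - 5) = √(-5 + T))
(p(1, 4)*c(4))*(-19) = (√(1² + 4²)*√(-5 + 4))*(-19) = (√(1 + 16)*√(-1))*(-19) = (√17*I)*(-19) = (I*√17)*(-19) = -19*I*√17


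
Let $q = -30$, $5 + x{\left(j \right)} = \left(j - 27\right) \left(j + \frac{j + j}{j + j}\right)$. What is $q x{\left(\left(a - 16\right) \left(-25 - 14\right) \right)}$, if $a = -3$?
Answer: $-15893490$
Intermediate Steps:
$x{\left(j \right)} = -5 + \left(1 + j\right) \left(-27 + j\right)$ ($x{\left(j \right)} = -5 + \left(j - 27\right) \left(j + \frac{j + j}{j + j}\right) = -5 + \left(-27 + j\right) \left(j + \frac{2 j}{2 j}\right) = -5 + \left(-27 + j\right) \left(j + 2 j \frac{1}{2 j}\right) = -5 + \left(-27 + j\right) \left(j + 1\right) = -5 + \left(-27 + j\right) \left(1 + j\right) = -5 + \left(1 + j\right) \left(-27 + j\right)$)
$q x{\left(\left(a - 16\right) \left(-25 - 14\right) \right)} = - 30 \left(-32 + \left(\left(-3 - 16\right) \left(-25 - 14\right)\right)^{2} - 26 \left(-3 - 16\right) \left(-25 - 14\right)\right) = - 30 \left(-32 + \left(\left(-19\right) \left(-39\right)\right)^{2} - 26 \left(\left(-19\right) \left(-39\right)\right)\right) = - 30 \left(-32 + 741^{2} - 19266\right) = - 30 \left(-32 + 549081 - 19266\right) = \left(-30\right) 529783 = -15893490$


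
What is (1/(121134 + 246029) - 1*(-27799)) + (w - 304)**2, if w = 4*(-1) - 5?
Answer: 46177356185/367163 ≈ 1.2577e+5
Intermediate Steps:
w = -9 (w = -4 - 5 = -9)
(1/(121134 + 246029) - 1*(-27799)) + (w - 304)**2 = (1/(121134 + 246029) - 1*(-27799)) + (-9 - 304)**2 = (1/367163 + 27799) + (-313)**2 = (1/367163 + 27799) + 97969 = 10206764238/367163 + 97969 = 46177356185/367163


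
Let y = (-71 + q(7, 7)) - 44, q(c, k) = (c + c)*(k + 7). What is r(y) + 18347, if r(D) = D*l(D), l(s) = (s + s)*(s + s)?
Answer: 2144111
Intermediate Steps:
l(s) = 4*s² (l(s) = (2*s)*(2*s) = 4*s²)
q(c, k) = 2*c*(7 + k) (q(c, k) = (2*c)*(7 + k) = 2*c*(7 + k))
y = 81 (y = (-71 + 2*7*(7 + 7)) - 44 = (-71 + 2*7*14) - 44 = (-71 + 196) - 44 = 125 - 44 = 81)
r(D) = 4*D³ (r(D) = D*(4*D²) = 4*D³)
r(y) + 18347 = 4*81³ + 18347 = 4*531441 + 18347 = 2125764 + 18347 = 2144111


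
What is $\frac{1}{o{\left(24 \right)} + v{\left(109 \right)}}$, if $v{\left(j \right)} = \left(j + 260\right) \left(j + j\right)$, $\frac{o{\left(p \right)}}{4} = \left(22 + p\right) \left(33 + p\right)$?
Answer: $\frac{1}{90930} \approx 1.0997 \cdot 10^{-5}$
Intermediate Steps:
$o{\left(p \right)} = 4 \left(22 + p\right) \left(33 + p\right)$
$v{\left(j \right)} = 2 j \left(260 + j\right)$ ($v{\left(j \right)} = \left(260 + j\right) 2 j = 2 j \left(260 + j\right)$)
$\frac{1}{o{\left(24 \right)} + v{\left(109 \right)}} = \frac{1}{\left(2904 + 4 \cdot 24^{2} + 220 \cdot 24\right) + 2 \cdot 109 \left(260 + 109\right)} = \frac{1}{\left(2904 + 4 \cdot 576 + 5280\right) + 2 \cdot 109 \cdot 369} = \frac{1}{\left(2904 + 2304 + 5280\right) + 80442} = \frac{1}{10488 + 80442} = \frac{1}{90930}$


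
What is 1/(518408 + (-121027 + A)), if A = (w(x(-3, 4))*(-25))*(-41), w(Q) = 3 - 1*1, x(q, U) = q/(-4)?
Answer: 1/399431 ≈ 2.5036e-6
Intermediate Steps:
x(q, U) = -q/4 (x(q, U) = q*(-1/4) = -q/4)
w(Q) = 2 (w(Q) = 3 - 1 = 2)
A = 2050 (A = (2*(-25))*(-41) = -50*(-41) = 2050)
1/(518408 + (-121027 + A)) = 1/(518408 + (-121027 + 2050)) = 1/(518408 - 118977) = 1/399431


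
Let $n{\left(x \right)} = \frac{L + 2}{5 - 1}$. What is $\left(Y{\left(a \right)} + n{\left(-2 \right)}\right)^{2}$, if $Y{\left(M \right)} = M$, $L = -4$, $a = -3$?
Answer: $\frac{49}{4} \approx 12.25$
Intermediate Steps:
$n{\left(x \right)} = - \frac{1}{2}$ ($n{\left(x \right)} = \frac{-4 + 2}{5 - 1} = - \frac{2}{4} = \left(-2\right) \frac{1}{4} = - \frac{1}{2}$)
$\left(Y{\left(a \right)} + n{\left(-2 \right)}\right)^{2} = \left(-3 - \frac{1}{2}\right)^{2} = \left(- \frac{7}{2}\right)^{2} = \frac{49}{4}$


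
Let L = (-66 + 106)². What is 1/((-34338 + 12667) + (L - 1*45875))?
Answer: -1/65946 ≈ -1.5164e-5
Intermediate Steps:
L = 1600 (L = 40² = 1600)
1/((-34338 + 12667) + (L - 1*45875)) = 1/((-34338 + 12667) + (1600 - 1*45875)) = 1/(-21671 + (1600 - 45875)) = 1/(-21671 - 44275) = 1/(-65946) = -1/65946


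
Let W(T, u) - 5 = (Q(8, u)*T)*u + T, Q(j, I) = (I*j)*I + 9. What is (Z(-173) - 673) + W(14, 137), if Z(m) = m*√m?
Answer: 288008144 - 173*I*√173 ≈ 2.8801e+8 - 2275.5*I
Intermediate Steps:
Q(j, I) = 9 + j*I² (Q(j, I) = j*I² + 9 = 9 + j*I²)
W(T, u) = 5 + T + T*u*(9 + 8*u²) (W(T, u) = 5 + (((9 + 8*u²)*T)*u + T) = 5 + ((T*(9 + 8*u²))*u + T) = 5 + (T*u*(9 + 8*u²) + T) = 5 + (T + T*u*(9 + 8*u²)) = 5 + T + T*u*(9 + 8*u²))
Z(m) = m^(3/2)
(Z(-173) - 673) + W(14, 137) = ((-173)^(3/2) - 673) + (5 + 14 + 14*137*(9 + 8*137²)) = (-173*I*√173 - 673) + (5 + 14 + 14*137*(9 + 8*18769)) = (-673 - 173*I*√173) + (5 + 14 + 14*137*(9 + 150152)) = (-673 - 173*I*√173) + (5 + 14 + 14*137*150161) = (-673 - 173*I*√173) + (5 + 14 + 288008798) = (-673 - 173*I*√173) + 288008817 = 288008144 - 173*I*√173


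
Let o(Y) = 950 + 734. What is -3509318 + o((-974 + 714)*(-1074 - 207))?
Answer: -3507634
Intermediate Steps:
o(Y) = 1684
-3509318 + o((-974 + 714)*(-1074 - 207)) = -3509318 + 1684 = -3507634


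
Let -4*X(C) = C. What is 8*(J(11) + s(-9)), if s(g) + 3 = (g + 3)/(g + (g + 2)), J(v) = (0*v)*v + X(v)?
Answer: -43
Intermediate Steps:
X(C) = -C/4
J(v) = -v/4 (J(v) = (0*v)*v - v/4 = 0*v - v/4 = 0 - v/4 = -v/4)
s(g) = -3 + (3 + g)/(2 + 2*g) (s(g) = -3 + (g + 3)/(g + (g + 2)) = -3 + (3 + g)/(g + (2 + g)) = -3 + (3 + g)/(2 + 2*g))
8*(J(11) + s(-9)) = 8*(-¼*11 + (-3 - 5*(-9))/(2*(1 - 9))) = 8*(-11/4 + (½)*(-3 + 45)/(-8)) = 8*(-11/4 + (½)*(-⅛)*42) = 8*(-11/4 - 21/8) = 8*(-43/8) = -43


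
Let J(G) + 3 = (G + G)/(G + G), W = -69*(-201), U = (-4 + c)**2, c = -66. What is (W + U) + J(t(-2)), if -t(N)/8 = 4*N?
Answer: 18767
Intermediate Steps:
U = 4900 (U = (-4 - 66)**2 = (-70)**2 = 4900)
W = 13869
t(N) = -32*N
J(G) = -2 (J(G) = -3 + (G + G)/(G + G) = -3 + (2*G)/((2*G)) = -3 + (2*G)*(1/(2*G)) = -3 + 1 = -2)
(W + U) + J(t(-2)) = (13869 + 4900) - 2 = 18769 - 2 = 18767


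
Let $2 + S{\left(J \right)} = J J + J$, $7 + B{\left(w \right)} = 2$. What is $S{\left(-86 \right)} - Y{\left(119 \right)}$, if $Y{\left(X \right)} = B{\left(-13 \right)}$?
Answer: $7313$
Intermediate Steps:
$B{\left(w \right)} = -5$ ($B{\left(w \right)} = -7 + 2 = -5$)
$Y{\left(X \right)} = -5$
$S{\left(J \right)} = -2 + J + J^{2}$ ($S{\left(J \right)} = -2 + \left(J J + J\right) = -2 + \left(J^{2} + J\right) = -2 + \left(J + J^{2}\right) = -2 + J + J^{2}$)
$S{\left(-86 \right)} - Y{\left(119 \right)} = \left(-2 - 86 + \left(-86\right)^{2}\right) - -5 = \left(-2 - 86 + 7396\right) + 5 = 7308 + 5 = 7313$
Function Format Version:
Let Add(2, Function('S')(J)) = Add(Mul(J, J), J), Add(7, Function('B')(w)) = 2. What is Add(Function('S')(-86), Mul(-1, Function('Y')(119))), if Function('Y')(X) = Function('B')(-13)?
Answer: 7313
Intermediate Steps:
Function('B')(w) = -5 (Function('B')(w) = Add(-7, 2) = -5)
Function('Y')(X) = -5
Function('S')(J) = Add(-2, J, Pow(J, 2)) (Function('S')(J) = Add(-2, Add(Mul(J, J), J)) = Add(-2, Add(Pow(J, 2), J)) = Add(-2, Add(J, Pow(J, 2))) = Add(-2, J, Pow(J, 2)))
Add(Function('S')(-86), Mul(-1, Function('Y')(119))) = Add(Add(-2, -86, Pow(-86, 2)), Mul(-1, -5)) = Add(Add(-2, -86, 7396), 5) = Add(7308, 5) = 7313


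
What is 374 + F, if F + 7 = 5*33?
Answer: 532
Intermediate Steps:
F = 158 (F = -7 + 5*33 = -7 + 165 = 158)
374 + F = 374 + 158 = 532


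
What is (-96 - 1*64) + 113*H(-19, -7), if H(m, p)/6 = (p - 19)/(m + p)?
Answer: 518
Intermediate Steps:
H(m, p) = 6*(-19 + p)/(m + p) (H(m, p) = 6*((p - 19)/(m + p)) = 6*((-19 + p)/(m + p)) = 6*(-19 + p)/(m + p))
(-96 - 1*64) + 113*H(-19, -7) = (-96 - 1*64) + 113*(6*(-19 - 7)/(-19 - 7)) = (-96 - 64) + 113*(6*(-26)/(-26)) = -160 + 113*(6*(-1/26)*(-26)) = -160 + 113*6 = -160 + 678 = 518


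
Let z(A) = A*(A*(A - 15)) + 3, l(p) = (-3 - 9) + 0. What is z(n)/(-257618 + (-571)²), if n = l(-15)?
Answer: -3885/68423 ≈ -0.056779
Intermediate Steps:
l(p) = -12 (l(p) = -12 + 0 = -12)
n = -12
z(A) = 3 + A²*(-15 + A) (z(A) = A*(A*(-15 + A)) + 3 = A²*(-15 + A) + 3 = 3 + A²*(-15 + A))
z(n)/(-257618 + (-571)²) = (3 + (-12)³ - 15*(-12)²)/(-257618 + (-571)²) = (3 - 1728 - 15*144)/(-257618 + 326041) = (3 - 1728 - 2160)/68423 = -3885*1/68423 = -3885/68423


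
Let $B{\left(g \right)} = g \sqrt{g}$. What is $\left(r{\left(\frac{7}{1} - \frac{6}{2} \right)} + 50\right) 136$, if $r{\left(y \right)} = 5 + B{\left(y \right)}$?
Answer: $8568$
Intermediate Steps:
$B{\left(g \right)} = g^{\frac{3}{2}}$
$r{\left(y \right)} = 5 + y^{\frac{3}{2}}$
$\left(r{\left(\frac{7}{1} - \frac{6}{2} \right)} + 50\right) 136 = \left(\left(5 + \left(\frac{7}{1} - \frac{6}{2}\right)^{\frac{3}{2}}\right) + 50\right) 136 = \left(\left(5 + \left(7 \cdot 1 - 3\right)^{\frac{3}{2}}\right) + 50\right) 136 = \left(\left(5 + \left(7 - 3\right)^{\frac{3}{2}}\right) + 50\right) 136 = \left(\left(5 + 4^{\frac{3}{2}}\right) + 50\right) 136 = \left(\left(5 + 8\right) + 50\right) 136 = \left(13 + 50\right) 136 = 63 \cdot 136 = 8568$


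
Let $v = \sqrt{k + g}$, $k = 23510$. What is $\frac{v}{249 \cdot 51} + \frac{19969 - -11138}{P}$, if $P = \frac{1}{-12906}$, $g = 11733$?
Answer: $-401466942 + \frac{\sqrt{35243}}{12699} \approx -4.0147 \cdot 10^{8}$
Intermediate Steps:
$P = - \frac{1}{12906} \approx -7.7483 \cdot 10^{-5}$
$v = \sqrt{35243}$ ($v = \sqrt{23510 + 11733} = \sqrt{35243} \approx 187.73$)
$\frac{v}{249 \cdot 51} + \frac{19969 - -11138}{P} = \frac{\sqrt{35243}}{249 \cdot 51} + \frac{19969 - -11138}{- \frac{1}{12906}} = \frac{\sqrt{35243}}{12699} + \left(19969 + 11138\right) \left(-12906\right) = \sqrt{35243} \cdot \frac{1}{12699} + 31107 \left(-12906\right) = \frac{\sqrt{35243}}{12699} - 401466942 = -401466942 + \frac{\sqrt{35243}}{12699}$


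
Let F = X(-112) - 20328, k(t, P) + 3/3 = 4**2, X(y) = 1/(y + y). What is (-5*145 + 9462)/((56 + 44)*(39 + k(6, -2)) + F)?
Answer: -1957088/3343873 ≈ -0.58528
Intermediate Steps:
X(y) = 1/(2*y)
k(t, P) = 15 (k(t, P) = -1 + 4**2 = -1 + 16 = 15)
F = -4553473/224 (F = (1/2)/(-112) - 20328 = (1/2)*(-1/112) - 20328 = -1/224 - 20328 = -4553473/224 ≈ -20328.)
(-5*145 + 9462)/((56 + 44)*(39 + k(6, -2)) + F) = (-5*145 + 9462)/((56 + 44)*(39 + 15) - 4553473/224) = (-725 + 9462)/(100*54 - 4553473/224) = 8737/(5400 - 4553473/224) = 8737/(-3343873/224) = 8737*(-224/3343873) = -1957088/3343873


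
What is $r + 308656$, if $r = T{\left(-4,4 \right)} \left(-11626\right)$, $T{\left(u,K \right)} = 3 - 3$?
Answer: $308656$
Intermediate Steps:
$T{\left(u,K \right)} = 0$ ($T{\left(u,K \right)} = 3 - 3 = 0$)
$r = 0$ ($r = 0 \left(-11626\right) = 0$)
$r + 308656 = 0 + 308656 = 308656$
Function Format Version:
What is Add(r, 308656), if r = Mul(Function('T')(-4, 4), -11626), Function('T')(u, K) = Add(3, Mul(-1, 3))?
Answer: 308656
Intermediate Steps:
Function('T')(u, K) = 0 (Function('T')(u, K) = Add(3, -3) = 0)
r = 0 (r = Mul(0, -11626) = 0)
Add(r, 308656) = Add(0, 308656) = 308656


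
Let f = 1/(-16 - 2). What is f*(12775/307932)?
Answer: -12775/5542776 ≈ -0.0023048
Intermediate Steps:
f = -1/18 (f = 1/(-18) = -1/18 ≈ -0.055556)
f*(12775/307932) = -12775/(18*307932) = -1/18*12775/307932 = -12775/5542776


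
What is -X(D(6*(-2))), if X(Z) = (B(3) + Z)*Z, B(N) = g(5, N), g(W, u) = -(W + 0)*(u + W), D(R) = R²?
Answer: -14976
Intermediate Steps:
g(W, u) = -W*(W + u)
B(N) = -25 - 5*N (B(N) = -1*5*(5 + N) = -25 - 5*N)
X(Z) = Z*(-40 + Z) (X(Z) = ((-25 - 5*3) + Z)*Z = ((-25 - 15) + Z)*Z = (-40 + Z)*Z = Z*(-40 + Z))
-X(D(6*(-2))) = -(6*(-2))²*(-40 + (6*(-2))²) = -(-12)²*(-40 + (-12)²) = -144*(-40 + 144) = -144*104 = -1*14976 = -14976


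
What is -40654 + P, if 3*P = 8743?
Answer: -113219/3 ≈ -37740.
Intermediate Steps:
P = 8743/3 (P = (⅓)*8743 = 8743/3 ≈ 2914.3)
-40654 + P = -40654 + 8743/3 = -113219/3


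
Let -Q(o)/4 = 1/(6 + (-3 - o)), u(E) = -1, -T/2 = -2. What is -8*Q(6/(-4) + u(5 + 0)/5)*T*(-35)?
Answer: -44800/47 ≈ -953.19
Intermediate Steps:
T = 4 (T = -2*(-2) = 4)
Q(o) = -4/(3 - o) (Q(o) = -4/(6 + (-3 - o)) = -4/(3 - o))
-8*Q(6/(-4) + u(5 + 0)/5)*T*(-35) = -8*4/(-3 + (6/(-4) - 1/5))*4*(-35) = -8*4/(-3 + (6*(-¼) - 1*⅕))*4*(-35) = -8*4/(-3 + (-3/2 - ⅕))*4*(-35) = -8*4/(-3 - 17/10)*4*(-35) = -8*4/(-47/10)*4*(-35) = -8*4*(-10/47)*4*(-35) = -(-320)*4/47*(-35) = -8*(-160/47)*(-35) = (1280/47)*(-35) = -44800/47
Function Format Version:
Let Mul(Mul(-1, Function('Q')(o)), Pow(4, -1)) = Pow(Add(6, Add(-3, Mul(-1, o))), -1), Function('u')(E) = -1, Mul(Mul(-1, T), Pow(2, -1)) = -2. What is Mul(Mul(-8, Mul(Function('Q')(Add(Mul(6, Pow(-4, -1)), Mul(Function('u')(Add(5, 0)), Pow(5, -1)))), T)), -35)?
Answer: Rational(-44800, 47) ≈ -953.19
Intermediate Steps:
T = 4 (T = Mul(-2, -2) = 4)
Function('Q')(o) = Mul(-4, Pow(Add(3, Mul(-1, o)), -1)) (Function('Q')(o) = Mul(-4, Pow(Add(6, Add(-3, Mul(-1, o))), -1)) = Mul(-4, Pow(Add(3, Mul(-1, o)), -1)))
Mul(Mul(-8, Mul(Function('Q')(Add(Mul(6, Pow(-4, -1)), Mul(Function('u')(Add(5, 0)), Pow(5, -1)))), T)), -35) = Mul(Mul(-8, Mul(Mul(4, Pow(Add(-3, Add(Mul(6, Pow(-4, -1)), Mul(-1, Pow(5, -1)))), -1)), 4)), -35) = Mul(Mul(-8, Mul(Mul(4, Pow(Add(-3, Add(Mul(6, Rational(-1, 4)), Mul(-1, Rational(1, 5)))), -1)), 4)), -35) = Mul(Mul(-8, Mul(Mul(4, Pow(Add(-3, Add(Rational(-3, 2), Rational(-1, 5))), -1)), 4)), -35) = Mul(Mul(-8, Mul(Mul(4, Pow(Add(-3, Rational(-17, 10)), -1)), 4)), -35) = Mul(Mul(-8, Mul(Mul(4, Pow(Rational(-47, 10), -1)), 4)), -35) = Mul(Mul(-8, Mul(Mul(4, Rational(-10, 47)), 4)), -35) = Mul(Mul(-8, Mul(Rational(-40, 47), 4)), -35) = Mul(Mul(-8, Rational(-160, 47)), -35) = Mul(Rational(1280, 47), -35) = Rational(-44800, 47)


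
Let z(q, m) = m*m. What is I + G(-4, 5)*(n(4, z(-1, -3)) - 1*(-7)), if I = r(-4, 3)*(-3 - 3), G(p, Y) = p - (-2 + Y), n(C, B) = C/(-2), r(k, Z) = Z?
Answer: -53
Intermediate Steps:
z(q, m) = m²
n(C, B) = -C/2 (n(C, B) = C*(-½) = -C/2)
G(p, Y) = 2 + p - Y (G(p, Y) = p + (2 - Y) = 2 + p - Y)
I = -18 (I = 3*(-3 - 3) = 3*(-6) = -18)
I + G(-4, 5)*(n(4, z(-1, -3)) - 1*(-7)) = -18 + (2 - 4 - 1*5)*(-½*4 - 1*(-7)) = -18 + (2 - 4 - 5)*(-2 + 7) = -18 - 7*5 = -18 - 35 = -53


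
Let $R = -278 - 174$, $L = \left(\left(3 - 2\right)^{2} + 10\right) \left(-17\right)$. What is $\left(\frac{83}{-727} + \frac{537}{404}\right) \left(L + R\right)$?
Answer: $- \frac{228038013}{293708} \approx -776.41$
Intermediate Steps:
$L = -187$ ($L = \left(1^{2} + 10\right) \left(-17\right) = \left(1 + 10\right) \left(-17\right) = 11 \left(-17\right) = -187$)
$R = -452$ ($R = -278 - 174 = -452$)
$\left(\frac{83}{-727} + \frac{537}{404}\right) \left(L + R\right) = \left(\frac{83}{-727} + \frac{537}{404}\right) \left(-187 - 452\right) = \left(83 \left(- \frac{1}{727}\right) + 537 \cdot \frac{1}{404}\right) \left(-639\right) = \left(- \frac{83}{727} + \frac{537}{404}\right) \left(-639\right) = \frac{356867}{293708} \left(-639\right) = - \frac{228038013}{293708}$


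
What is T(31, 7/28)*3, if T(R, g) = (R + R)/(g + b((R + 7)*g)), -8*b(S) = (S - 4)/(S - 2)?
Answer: 22320/19 ≈ 1174.7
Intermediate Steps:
b(S) = -(-4 + S)/(8*(-2 + S)) (b(S) = -(S - 4)/(8*(S - 2)) = -(-4 + S)/(8*(-2 + S)))
T(R, g) = 2*R/(g + (4 - g*(7 + R))/(8*(-2 + g*(7 + R)))) (T(R, g) = (R + R)/(g + (4 - (R + 7)*g)/(8*(-2 + (R + 7)*g))) = (2*R)/(g + (4 - (7 + R)*g)/(8*(-2 + (7 + R)*g))) = (2*R)/(g + (4 - g*(7 + R))/(8*(-2 + g*(7 + R)))) = 2*R/(g + (4 - g*(7 + R))/(8*(-2 + g*(7 + R)))))
T(31, 7/28)*3 = (16*31*(-2 + (7/28)*(7 + 31))/(4 - 7/28*(7 + 31) + 8*(7/28)*(-2 + (7/28)*(7 + 31))))*3 = (16*31*(-2 + (7*(1/28))*38)/(4 - 1*7*(1/28)*38 + 8*(7*(1/28))*(-2 + (7*(1/28))*38)))*3 = (16*31*(-2 + (1/4)*38)/(4 - 1*1/4*38 + 8*(1/4)*(-2 + (1/4)*38)))*3 = (16*31*(-2 + 19/2)/(4 - 19/2 + 8*(1/4)*(-2 + 19/2)))*3 = (16*31*(15/2)/(4 - 19/2 + 8*(1/4)*(15/2)))*3 = (16*31*(15/2)/(4 - 19/2 + 15))*3 = (16*31*(15/2)/(19/2))*3 = (16*31*(2/19)*(15/2))*3 = (7440/19)*3 = 22320/19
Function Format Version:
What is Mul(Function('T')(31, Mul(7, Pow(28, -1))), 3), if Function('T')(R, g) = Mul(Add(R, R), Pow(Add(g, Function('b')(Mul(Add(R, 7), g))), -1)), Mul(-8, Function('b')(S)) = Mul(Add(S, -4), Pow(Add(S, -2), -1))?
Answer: Rational(22320, 19) ≈ 1174.7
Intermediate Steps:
Function('b')(S) = Mul(Rational(-1, 8), Pow(Add(-2, S), -1), Add(-4, S)) (Function('b')(S) = Mul(Rational(-1, 8), Mul(Add(S, -4), Pow(Add(S, -2), -1))) = Mul(Rational(-1, 8), Mul(Add(-4, S), Pow(Add(-2, S), -1))) = Mul(Rational(-1, 8), Mul(Pow(Add(-2, S), -1), Add(-4, S))) = Mul(Rational(-1, 8), Pow(Add(-2, S), -1), Add(-4, S)))
Function('T')(R, g) = Mul(2, R, Pow(Add(g, Mul(Rational(1, 8), Pow(Add(-2, Mul(g, Add(7, R))), -1), Add(4, Mul(-1, g, Add(7, R))))), -1)) (Function('T')(R, g) = Mul(Add(R, R), Pow(Add(g, Mul(Rational(1, 8), Pow(Add(-2, Mul(Add(R, 7), g)), -1), Add(4, Mul(-1, Mul(Add(R, 7), g))))), -1)) = Mul(Mul(2, R), Pow(Add(g, Mul(Rational(1, 8), Pow(Add(-2, Mul(Add(7, R), g)), -1), Add(4, Mul(-1, Mul(Add(7, R), g))))), -1)) = Mul(Mul(2, R), Pow(Add(g, Mul(Rational(1, 8), Pow(Add(-2, Mul(g, Add(7, R))), -1), Add(4, Mul(-1, Mul(g, Add(7, R)))))), -1)) = Mul(Mul(2, R), Pow(Add(g, Mul(Rational(1, 8), Pow(Add(-2, Mul(g, Add(7, R))), -1), Add(4, Mul(-1, g, Add(7, R))))), -1)) = Mul(2, R, Pow(Add(g, Mul(Rational(1, 8), Pow(Add(-2, Mul(g, Add(7, R))), -1), Add(4, Mul(-1, g, Add(7, R))))), -1)))
Mul(Function('T')(31, Mul(7, Pow(28, -1))), 3) = Mul(Mul(16, 31, Pow(Add(4, Mul(-1, Mul(7, Pow(28, -1)), Add(7, 31)), Mul(8, Mul(7, Pow(28, -1)), Add(-2, Mul(Mul(7, Pow(28, -1)), Add(7, 31))))), -1), Add(-2, Mul(Mul(7, Pow(28, -1)), Add(7, 31)))), 3) = Mul(Mul(16, 31, Pow(Add(4, Mul(-1, Mul(7, Rational(1, 28)), 38), Mul(8, Mul(7, Rational(1, 28)), Add(-2, Mul(Mul(7, Rational(1, 28)), 38)))), -1), Add(-2, Mul(Mul(7, Rational(1, 28)), 38))), 3) = Mul(Mul(16, 31, Pow(Add(4, Mul(-1, Rational(1, 4), 38), Mul(8, Rational(1, 4), Add(-2, Mul(Rational(1, 4), 38)))), -1), Add(-2, Mul(Rational(1, 4), 38))), 3) = Mul(Mul(16, 31, Pow(Add(4, Rational(-19, 2), Mul(8, Rational(1, 4), Add(-2, Rational(19, 2)))), -1), Add(-2, Rational(19, 2))), 3) = Mul(Mul(16, 31, Pow(Add(4, Rational(-19, 2), Mul(8, Rational(1, 4), Rational(15, 2))), -1), Rational(15, 2)), 3) = Mul(Mul(16, 31, Pow(Add(4, Rational(-19, 2), 15), -1), Rational(15, 2)), 3) = Mul(Mul(16, 31, Pow(Rational(19, 2), -1), Rational(15, 2)), 3) = Mul(Mul(16, 31, Rational(2, 19), Rational(15, 2)), 3) = Mul(Rational(7440, 19), 3) = Rational(22320, 19)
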